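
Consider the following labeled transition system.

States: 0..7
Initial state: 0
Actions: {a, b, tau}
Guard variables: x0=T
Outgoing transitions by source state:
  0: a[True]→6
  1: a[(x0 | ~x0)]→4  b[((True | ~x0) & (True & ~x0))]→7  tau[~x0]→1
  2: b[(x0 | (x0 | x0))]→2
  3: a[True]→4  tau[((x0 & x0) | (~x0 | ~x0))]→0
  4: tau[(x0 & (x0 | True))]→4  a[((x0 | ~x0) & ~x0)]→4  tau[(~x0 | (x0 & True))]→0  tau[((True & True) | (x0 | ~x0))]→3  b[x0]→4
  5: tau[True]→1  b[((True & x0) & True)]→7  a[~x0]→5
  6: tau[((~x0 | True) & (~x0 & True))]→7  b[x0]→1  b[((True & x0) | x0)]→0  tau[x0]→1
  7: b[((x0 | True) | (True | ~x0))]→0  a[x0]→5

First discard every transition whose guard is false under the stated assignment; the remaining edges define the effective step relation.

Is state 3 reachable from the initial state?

Answer: REACHABLE

Analysis:
Guard filter leaves 16 enabled edge(s).
Layer 0: {0}
Layer 1: {6}  total {0,6}
Layer 2: {1}  total {0,1,6}
Layer 3: {4}  total {0,1,4,6}
Layer 4: {3}  total {0,1,3,4,6}
R = {0,1,3,4,6}
Path to 3: a·b·a·tau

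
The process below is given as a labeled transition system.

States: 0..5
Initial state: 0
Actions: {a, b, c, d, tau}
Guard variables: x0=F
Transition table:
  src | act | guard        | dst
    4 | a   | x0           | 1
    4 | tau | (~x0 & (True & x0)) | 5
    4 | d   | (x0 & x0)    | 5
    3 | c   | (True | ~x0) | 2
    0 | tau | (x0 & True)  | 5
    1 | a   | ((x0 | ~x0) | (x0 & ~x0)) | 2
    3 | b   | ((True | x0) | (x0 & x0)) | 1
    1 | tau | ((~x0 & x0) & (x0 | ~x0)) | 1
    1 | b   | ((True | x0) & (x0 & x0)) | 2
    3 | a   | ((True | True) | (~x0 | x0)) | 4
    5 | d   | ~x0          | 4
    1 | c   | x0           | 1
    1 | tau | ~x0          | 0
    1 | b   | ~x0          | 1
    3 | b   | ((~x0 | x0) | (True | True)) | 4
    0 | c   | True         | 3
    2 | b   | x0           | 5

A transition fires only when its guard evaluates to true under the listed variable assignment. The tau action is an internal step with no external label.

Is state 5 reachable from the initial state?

Answer: UNREACHABLE

Working:
9 transition(s) survive guard evaluation.
L0 = {0}
L1 = {3}  cumulative {0,3}
L2 = {1,2,4}  cumulative {0,1,2,3,4}
Reachable = {0,1,2,3,4}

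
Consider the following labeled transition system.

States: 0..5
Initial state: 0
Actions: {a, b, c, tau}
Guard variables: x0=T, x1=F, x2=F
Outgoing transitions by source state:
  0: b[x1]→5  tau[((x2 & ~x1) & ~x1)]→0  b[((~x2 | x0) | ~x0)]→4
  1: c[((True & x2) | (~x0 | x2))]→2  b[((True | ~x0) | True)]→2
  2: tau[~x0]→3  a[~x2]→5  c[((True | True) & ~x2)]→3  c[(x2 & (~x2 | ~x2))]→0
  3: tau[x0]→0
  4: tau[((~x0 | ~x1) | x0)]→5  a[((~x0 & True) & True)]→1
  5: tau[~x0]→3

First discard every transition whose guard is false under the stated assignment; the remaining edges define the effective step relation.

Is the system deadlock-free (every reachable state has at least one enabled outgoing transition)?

Answer: DEADLOCK at state 5

Working:
Reach set: {0,4,5}
  0: b→4  [1 out]
  4: tau→5  [1 out]
  5: ∅  [STUCK]
trace reaching 5: b·tau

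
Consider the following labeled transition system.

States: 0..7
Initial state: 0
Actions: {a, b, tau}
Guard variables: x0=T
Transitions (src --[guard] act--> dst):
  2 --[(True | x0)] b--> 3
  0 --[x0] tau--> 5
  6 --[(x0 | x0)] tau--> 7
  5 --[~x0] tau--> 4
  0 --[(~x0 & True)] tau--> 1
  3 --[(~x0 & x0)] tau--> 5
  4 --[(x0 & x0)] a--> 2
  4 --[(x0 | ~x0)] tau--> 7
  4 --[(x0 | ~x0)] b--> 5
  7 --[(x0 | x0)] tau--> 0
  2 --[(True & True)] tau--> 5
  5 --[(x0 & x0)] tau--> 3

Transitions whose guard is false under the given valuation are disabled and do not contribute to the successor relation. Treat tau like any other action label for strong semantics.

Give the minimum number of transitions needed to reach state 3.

Answer: 2

Analysis:
Breadth-first toward 3:
  L0 = {0}
  L1 = {5}
  L2 = {3}
first hit 3 at d=2 via tau·tau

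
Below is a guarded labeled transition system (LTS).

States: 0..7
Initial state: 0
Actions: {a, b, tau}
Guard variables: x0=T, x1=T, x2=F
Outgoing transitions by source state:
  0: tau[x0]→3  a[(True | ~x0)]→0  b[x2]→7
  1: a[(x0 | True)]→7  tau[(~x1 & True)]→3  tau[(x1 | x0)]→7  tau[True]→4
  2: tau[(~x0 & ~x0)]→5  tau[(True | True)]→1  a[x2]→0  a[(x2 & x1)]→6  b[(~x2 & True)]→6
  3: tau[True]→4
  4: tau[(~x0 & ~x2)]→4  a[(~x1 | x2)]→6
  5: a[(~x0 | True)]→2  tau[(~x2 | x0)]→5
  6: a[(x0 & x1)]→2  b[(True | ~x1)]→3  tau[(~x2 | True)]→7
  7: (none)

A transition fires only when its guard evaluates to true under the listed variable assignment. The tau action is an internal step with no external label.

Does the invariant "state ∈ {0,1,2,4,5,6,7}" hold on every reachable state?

Answer: INVARIANT VIOLATED at state 3

Working:
Safe = {0,1,2,4,5,6,7}
R = {0,3,4}
  0: ✓
  3: ✗ unsafe
  4: ✓
reach 3 via tau — violates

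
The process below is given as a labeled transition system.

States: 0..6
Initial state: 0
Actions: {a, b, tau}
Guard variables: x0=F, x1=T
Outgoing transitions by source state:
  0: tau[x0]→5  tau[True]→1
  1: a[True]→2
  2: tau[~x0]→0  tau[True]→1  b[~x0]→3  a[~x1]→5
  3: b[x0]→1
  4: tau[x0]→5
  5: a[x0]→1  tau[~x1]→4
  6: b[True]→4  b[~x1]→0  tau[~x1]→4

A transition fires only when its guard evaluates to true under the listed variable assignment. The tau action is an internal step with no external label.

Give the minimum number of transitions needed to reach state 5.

Answer: UNREACHABLE

Working:
Layered search for 5:
  depth 0: {0}
  depth 1: {1}
  depth 2: {2}
  depth 3: {3}
5 never appears.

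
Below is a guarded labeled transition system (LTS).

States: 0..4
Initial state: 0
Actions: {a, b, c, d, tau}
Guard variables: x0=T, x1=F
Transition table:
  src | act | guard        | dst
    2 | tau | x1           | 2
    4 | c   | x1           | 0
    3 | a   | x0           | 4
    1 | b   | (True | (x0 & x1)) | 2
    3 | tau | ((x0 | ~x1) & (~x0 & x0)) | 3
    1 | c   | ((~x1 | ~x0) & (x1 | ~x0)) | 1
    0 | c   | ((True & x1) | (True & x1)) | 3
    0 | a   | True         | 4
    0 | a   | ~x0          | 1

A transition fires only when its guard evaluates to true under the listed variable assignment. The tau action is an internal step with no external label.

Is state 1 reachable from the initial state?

After dropping false guards: 3 live edges.
Layer 0: {0}
Layer 1: {4}  total {0,4}
Reachable = {0,4}

Answer: UNREACHABLE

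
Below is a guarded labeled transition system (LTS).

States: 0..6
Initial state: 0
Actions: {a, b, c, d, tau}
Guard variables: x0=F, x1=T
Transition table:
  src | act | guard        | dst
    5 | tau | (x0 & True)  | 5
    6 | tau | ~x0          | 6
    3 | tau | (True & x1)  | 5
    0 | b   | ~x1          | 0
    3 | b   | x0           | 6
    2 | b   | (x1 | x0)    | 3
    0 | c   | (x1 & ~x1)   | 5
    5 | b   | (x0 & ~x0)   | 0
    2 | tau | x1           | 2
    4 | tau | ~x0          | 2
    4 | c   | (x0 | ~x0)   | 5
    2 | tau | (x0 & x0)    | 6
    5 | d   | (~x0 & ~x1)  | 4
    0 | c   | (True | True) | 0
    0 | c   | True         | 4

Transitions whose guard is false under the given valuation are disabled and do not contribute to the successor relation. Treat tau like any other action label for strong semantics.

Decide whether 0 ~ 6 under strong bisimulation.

Bisimulation quotient by refinement:
  P[0] = {{0,1,2,3,4,5,6}}
  P[1] = {{0},{1,5},{2},{3,6},{4}}
  P[2] = {{0},{1,5},{2},{3},{4},{6}}
Fixed point at round 3; 6 class(es).
class of 0: {0}; class of 6: {6}

Answer: NOT BISIMILAR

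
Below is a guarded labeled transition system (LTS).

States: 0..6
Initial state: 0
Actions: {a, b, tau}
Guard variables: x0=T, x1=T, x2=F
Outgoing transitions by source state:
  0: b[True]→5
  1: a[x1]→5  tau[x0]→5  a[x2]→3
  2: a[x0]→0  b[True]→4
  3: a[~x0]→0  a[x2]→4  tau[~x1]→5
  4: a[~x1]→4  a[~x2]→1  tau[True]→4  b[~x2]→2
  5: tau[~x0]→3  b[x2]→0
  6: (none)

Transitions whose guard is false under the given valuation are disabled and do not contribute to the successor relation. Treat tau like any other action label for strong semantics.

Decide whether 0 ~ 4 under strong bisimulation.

Answer: NOT BISIMILAR

Analysis:
Bisimulation quotient by refinement:
  round 0: {{0,1,2,3,4,5,6}}
  round 1: {{0},{1},{2},{3,5,6},{4}}
5 equivalence class(es) (converged in 2)
class of 0: {0}; class of 4: {4}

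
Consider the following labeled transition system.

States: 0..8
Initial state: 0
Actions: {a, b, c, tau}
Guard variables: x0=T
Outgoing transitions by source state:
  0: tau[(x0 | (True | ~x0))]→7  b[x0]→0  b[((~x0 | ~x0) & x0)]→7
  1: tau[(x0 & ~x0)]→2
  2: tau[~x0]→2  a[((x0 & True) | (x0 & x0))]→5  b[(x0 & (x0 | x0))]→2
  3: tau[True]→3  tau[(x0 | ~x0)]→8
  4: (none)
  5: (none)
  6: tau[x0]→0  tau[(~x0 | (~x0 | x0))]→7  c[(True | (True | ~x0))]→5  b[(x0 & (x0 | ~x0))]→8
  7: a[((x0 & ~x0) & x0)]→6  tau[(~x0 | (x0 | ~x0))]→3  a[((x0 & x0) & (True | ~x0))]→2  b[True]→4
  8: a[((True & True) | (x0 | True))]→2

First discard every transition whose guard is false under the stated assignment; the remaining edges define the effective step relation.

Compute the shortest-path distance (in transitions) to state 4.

Breadth-first toward 4:
  L0 = {0}
  L1 = {7}
  L2 = {2,3,4}
depth(4)=2, e.g. tau·b

Answer: 2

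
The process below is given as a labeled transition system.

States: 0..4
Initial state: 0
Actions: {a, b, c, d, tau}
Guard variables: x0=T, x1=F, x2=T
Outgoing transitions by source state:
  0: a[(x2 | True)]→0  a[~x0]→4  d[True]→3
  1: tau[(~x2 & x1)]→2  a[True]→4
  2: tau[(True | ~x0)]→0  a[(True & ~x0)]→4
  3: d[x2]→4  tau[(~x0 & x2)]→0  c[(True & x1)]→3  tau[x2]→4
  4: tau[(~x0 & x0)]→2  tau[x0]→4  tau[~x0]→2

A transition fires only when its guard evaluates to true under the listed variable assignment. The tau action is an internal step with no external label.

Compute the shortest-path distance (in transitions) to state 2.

Breadth-first toward 2:
  Layer 0: {0}
  Layer 1: {3}
  Layer 2: {4}
2 never appears.

Answer: UNREACHABLE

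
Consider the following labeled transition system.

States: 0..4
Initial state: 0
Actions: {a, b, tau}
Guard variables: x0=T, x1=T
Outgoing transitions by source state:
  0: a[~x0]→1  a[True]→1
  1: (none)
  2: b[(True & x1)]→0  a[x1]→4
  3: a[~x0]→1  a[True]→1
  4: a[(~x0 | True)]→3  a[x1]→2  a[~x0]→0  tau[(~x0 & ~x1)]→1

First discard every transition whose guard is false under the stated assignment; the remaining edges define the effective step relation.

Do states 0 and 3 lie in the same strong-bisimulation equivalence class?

Answer: BISIMILAR

Working:
Bisimulation quotient by refinement:
  π0 = {{0,1,2,3,4}}
  π1 = {{0,3,4},{1},{2}}
  π2 = {{0,3},{1},{2},{4}}
4 equivalence class(es) (converged in 3)
class of 0: {0,3}; class of 3: {0,3}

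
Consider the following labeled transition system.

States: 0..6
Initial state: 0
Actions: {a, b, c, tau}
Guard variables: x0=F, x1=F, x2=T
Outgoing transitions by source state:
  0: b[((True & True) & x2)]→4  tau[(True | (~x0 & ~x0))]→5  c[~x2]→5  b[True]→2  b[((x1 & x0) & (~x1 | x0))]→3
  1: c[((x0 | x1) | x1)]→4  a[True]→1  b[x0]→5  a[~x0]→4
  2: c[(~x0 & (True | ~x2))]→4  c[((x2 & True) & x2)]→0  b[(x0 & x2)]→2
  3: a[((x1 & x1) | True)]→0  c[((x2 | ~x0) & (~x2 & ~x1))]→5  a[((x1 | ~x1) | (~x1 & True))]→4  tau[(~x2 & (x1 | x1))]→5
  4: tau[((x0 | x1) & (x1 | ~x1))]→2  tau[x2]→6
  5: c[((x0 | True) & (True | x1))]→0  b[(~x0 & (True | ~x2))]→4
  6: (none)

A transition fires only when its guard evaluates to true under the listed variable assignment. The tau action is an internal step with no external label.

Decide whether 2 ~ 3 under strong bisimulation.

Refine partition for ~:
  P[0] = {{0,1,2,3,4,5,6}}
  P[1] = {{0},{1,3},{2},{4},{5},{6}}
  P[2] = {{0},{1},{2},{3},{4},{5},{6}}
stable after 3 split(s): 7 block(s)
[2]={2}  [3]={3}

Answer: NOT BISIMILAR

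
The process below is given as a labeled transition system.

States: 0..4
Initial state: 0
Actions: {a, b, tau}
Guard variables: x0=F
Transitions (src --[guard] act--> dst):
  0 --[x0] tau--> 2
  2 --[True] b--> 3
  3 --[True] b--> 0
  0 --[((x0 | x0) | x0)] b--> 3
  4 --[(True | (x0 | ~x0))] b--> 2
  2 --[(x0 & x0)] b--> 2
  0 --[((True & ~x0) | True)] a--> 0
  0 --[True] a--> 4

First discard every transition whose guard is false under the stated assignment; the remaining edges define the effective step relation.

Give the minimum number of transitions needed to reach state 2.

Answer: 2

Analysis:
BFS to 2:
  L0 = {0}
  L1 = {4}
  L2 = {2}
depth(2)=2, e.g. a·b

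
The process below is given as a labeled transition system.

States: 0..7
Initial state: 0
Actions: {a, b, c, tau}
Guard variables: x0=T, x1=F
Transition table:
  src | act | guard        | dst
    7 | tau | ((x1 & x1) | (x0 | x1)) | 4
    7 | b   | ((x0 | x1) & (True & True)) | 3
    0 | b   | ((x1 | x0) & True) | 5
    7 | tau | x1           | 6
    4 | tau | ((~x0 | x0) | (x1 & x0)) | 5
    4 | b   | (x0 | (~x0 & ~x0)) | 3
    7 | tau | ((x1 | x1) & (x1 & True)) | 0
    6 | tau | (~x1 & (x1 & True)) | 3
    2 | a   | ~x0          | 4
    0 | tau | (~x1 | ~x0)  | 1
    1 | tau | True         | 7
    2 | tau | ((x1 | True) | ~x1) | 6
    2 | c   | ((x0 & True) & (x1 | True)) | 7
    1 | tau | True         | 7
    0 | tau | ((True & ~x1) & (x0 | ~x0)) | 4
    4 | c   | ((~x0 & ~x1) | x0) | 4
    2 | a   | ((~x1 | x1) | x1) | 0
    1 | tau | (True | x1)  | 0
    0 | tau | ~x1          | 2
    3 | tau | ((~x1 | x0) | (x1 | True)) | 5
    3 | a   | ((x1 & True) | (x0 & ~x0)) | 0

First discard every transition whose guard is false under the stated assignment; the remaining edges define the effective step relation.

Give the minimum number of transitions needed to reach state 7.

Layered search for 7:
  L0 = {0}
  L1 = {1,2,4,5}
  L2 = {3,6,7}
first hit 7 at d=2 via tau·tau

Answer: 2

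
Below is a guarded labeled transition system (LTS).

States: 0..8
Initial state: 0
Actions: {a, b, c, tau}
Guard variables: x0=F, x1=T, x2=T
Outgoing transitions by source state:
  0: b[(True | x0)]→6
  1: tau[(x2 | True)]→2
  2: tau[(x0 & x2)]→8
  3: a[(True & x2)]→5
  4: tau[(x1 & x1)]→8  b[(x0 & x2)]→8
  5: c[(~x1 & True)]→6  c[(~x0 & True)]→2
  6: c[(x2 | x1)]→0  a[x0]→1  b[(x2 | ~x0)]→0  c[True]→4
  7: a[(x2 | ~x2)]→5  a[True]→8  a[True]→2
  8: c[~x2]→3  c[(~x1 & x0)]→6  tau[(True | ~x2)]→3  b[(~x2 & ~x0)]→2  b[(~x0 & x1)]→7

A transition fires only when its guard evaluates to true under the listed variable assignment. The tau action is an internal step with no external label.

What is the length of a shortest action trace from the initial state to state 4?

Answer: 2

Analysis:
Layered search for 4:
  depth 0: {0}
  depth 1: {6}
  depth 2: {4}
depth(4)=2, e.g. b·c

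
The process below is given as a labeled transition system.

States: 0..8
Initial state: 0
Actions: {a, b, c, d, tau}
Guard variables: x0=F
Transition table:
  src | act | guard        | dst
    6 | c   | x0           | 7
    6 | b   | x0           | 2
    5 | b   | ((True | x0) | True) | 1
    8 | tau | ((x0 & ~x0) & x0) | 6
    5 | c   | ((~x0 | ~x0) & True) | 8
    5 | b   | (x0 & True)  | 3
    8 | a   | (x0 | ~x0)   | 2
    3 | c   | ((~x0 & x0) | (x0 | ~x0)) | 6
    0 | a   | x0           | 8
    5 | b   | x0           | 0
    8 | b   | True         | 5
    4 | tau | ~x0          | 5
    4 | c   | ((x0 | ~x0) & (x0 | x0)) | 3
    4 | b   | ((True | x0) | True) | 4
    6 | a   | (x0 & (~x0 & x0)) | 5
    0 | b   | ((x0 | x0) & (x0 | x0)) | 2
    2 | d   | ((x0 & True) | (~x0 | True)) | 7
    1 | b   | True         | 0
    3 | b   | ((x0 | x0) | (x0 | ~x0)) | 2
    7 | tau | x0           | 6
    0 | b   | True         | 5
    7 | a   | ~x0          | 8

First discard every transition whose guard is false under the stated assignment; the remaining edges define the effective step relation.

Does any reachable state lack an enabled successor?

R = {0,1,2,5,7,8}
  0: b→5  [deg 1]
  1: b→0  [deg 1]
  2: d→7  [deg 1]
  5: b→1  c→8  [deg 2]
  7: a→8  [deg 1]
  8: a→2  b→5  [deg 2]

Answer: DEADLOCK-FREE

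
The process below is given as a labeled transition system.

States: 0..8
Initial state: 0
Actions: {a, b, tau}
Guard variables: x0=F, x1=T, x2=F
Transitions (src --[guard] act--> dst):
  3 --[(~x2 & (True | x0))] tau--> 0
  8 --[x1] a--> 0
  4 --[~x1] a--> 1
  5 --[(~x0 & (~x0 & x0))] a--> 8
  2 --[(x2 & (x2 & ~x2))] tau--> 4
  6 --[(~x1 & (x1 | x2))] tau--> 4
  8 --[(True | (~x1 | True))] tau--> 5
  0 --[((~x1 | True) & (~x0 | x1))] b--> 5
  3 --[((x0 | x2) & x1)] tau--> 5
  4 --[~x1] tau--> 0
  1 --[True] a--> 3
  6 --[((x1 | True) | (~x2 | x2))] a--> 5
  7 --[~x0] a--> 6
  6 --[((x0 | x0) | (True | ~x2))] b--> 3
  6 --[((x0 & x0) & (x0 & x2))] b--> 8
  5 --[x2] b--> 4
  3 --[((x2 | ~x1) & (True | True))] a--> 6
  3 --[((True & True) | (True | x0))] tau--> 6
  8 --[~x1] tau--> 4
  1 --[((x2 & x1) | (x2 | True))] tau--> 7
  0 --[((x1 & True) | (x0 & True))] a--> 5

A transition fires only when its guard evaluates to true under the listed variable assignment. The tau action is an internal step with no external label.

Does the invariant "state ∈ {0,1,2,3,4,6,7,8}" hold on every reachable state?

Inv-set: {0,1,2,3,4,6,7,8}
R = {0,5}
  0: safe
  5: outside
counterexample path to 5: b

Answer: INVARIANT VIOLATED at state 5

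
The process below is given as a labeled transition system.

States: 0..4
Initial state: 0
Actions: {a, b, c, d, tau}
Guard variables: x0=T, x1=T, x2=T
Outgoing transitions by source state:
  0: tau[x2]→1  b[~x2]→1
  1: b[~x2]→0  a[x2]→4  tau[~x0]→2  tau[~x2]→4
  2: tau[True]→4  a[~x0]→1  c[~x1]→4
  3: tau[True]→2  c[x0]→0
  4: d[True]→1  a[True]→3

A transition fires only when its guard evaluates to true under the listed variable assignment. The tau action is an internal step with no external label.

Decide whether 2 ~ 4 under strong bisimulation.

Answer: NOT BISIMILAR

Trace:
Compute ~ classes (split until stable):
  π0 = {{0,1,2,3,4}}
  π1 = {{0,2},{1},{3},{4}}
  π2 = {{0},{1},{2},{3},{4}}
Fixed point at round 3; 5 class(es).
[2]={2}  [4]={4}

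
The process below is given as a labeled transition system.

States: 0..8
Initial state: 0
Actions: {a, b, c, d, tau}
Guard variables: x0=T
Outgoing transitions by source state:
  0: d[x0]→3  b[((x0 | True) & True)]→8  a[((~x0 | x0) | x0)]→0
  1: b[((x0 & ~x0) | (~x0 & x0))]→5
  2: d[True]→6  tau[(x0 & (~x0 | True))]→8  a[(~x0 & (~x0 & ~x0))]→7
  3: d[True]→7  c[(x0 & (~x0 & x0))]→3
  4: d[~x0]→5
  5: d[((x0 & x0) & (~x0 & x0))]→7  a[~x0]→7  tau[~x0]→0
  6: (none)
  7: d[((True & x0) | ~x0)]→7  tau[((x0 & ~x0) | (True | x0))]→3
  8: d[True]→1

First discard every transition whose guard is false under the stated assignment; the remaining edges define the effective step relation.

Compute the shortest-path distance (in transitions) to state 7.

Answer: 2

Working:
Layered search for 7:
  Layer 0: {0}
  Layer 1: {3,8}
  Layer 2: {1,7}
7 enters at depth 2; path d·d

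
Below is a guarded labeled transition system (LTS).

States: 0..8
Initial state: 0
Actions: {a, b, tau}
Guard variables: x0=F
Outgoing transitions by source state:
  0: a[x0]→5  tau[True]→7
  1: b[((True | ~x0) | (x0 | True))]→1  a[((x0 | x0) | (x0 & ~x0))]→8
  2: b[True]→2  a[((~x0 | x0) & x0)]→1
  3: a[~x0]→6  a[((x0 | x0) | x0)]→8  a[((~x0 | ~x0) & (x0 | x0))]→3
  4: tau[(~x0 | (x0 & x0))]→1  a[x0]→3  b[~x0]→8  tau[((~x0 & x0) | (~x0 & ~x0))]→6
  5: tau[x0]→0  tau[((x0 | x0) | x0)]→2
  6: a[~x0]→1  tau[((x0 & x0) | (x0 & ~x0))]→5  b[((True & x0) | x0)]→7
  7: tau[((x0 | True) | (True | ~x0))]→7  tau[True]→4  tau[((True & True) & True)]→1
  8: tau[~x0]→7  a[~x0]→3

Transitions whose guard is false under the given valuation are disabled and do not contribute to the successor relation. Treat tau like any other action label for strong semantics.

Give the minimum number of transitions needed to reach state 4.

Layered search for 4:
  depth 0: {0}
  depth 1: {7}
  depth 2: {1,4}
4 enters at depth 2; path tau·tau

Answer: 2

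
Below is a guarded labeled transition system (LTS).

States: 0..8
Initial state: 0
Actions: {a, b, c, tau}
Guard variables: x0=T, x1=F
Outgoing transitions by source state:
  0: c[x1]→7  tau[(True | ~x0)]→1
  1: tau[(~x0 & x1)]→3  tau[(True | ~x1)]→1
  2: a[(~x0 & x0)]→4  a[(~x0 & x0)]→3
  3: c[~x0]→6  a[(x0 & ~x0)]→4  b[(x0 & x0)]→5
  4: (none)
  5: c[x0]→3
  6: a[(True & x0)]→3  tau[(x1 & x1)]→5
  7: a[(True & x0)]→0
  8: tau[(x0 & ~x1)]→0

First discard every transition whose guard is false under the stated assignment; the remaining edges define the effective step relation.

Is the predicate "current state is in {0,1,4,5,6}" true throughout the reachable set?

Answer: INVARIANT HOLDS

Trace:
Safe = {0,1,4,5,6}
R = {0,1}
  0: ✓
  1: ✓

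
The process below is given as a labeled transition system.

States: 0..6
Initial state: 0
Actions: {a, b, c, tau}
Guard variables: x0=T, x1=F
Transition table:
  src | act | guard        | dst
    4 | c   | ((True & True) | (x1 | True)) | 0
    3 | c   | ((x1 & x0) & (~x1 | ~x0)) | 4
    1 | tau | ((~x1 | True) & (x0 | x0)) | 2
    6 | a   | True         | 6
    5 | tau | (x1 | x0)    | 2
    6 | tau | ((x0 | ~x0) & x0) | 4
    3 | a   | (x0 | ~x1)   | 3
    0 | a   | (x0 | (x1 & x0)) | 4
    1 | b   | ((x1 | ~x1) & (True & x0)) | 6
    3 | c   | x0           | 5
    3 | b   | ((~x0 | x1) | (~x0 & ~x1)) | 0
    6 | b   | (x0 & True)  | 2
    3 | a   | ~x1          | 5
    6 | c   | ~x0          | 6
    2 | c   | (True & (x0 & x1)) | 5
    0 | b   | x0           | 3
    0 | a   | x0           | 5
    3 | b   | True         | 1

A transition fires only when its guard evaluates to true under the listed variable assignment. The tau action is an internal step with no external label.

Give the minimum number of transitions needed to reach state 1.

BFS to 1:
  Layer 0: {0}
  Layer 1: {3,4,5}
  Layer 2: {1,2}
first hit 1 at d=2 via b·b

Answer: 2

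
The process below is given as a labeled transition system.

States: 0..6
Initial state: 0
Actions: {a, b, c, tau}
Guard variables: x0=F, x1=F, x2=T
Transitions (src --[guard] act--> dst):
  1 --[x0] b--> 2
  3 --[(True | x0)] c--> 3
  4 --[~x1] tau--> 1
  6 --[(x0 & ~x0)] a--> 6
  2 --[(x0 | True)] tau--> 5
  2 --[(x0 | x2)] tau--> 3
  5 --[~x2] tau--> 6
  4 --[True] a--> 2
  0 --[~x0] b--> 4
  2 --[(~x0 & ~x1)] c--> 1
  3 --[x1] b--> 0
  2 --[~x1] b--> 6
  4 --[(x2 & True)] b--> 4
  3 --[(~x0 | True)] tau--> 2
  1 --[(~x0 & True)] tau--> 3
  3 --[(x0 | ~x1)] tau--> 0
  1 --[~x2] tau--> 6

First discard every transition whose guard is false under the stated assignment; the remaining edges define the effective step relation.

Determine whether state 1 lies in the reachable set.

Guard filter leaves 12 enabled edge(s).
Layer 0: {0}
Layer 1: {4}  total {0,4}
Layer 2: {1,2}  total {0,1,2,4}
Layer 3: {3,5,6}  total {0,1,2,3,4,5,6}
Reach set: {0,1,2,3,4,5,6}
Path to 1: b·tau

Answer: REACHABLE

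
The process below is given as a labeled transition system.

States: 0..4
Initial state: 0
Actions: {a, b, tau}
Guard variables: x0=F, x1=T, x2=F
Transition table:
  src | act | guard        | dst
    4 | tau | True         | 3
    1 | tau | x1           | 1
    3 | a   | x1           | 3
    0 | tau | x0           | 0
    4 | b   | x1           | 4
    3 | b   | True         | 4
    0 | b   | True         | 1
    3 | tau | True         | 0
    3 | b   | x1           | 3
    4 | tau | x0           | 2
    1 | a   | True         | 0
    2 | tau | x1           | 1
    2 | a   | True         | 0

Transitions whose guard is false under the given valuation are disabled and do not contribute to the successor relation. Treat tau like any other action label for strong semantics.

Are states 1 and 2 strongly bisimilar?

Bisimulation quotient by refinement:
  P[0] = {{0,1,2,3,4}}
  P[1] = {{0},{1,2},{3},{4}}
4 equivalence class(es) (converged in 2)
[1]={1,2}  [2]={1,2}

Answer: BISIMILAR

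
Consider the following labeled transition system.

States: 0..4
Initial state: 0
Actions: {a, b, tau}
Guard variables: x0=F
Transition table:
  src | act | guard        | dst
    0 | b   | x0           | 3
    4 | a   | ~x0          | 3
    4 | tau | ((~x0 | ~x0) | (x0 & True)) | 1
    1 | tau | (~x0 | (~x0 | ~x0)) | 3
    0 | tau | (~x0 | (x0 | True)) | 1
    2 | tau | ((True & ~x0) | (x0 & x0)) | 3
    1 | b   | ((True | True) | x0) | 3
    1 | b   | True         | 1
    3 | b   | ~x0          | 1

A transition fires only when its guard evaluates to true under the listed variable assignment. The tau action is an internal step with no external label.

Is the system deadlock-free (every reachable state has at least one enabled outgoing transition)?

Answer: DEADLOCK-FREE

Analysis:
Reach set: {0,1,3}
  0: tau→1  [1 exit(s)]
  1: b→1  b→3  tau→3  [3 exit(s)]
  3: b→1  [1 exit(s)]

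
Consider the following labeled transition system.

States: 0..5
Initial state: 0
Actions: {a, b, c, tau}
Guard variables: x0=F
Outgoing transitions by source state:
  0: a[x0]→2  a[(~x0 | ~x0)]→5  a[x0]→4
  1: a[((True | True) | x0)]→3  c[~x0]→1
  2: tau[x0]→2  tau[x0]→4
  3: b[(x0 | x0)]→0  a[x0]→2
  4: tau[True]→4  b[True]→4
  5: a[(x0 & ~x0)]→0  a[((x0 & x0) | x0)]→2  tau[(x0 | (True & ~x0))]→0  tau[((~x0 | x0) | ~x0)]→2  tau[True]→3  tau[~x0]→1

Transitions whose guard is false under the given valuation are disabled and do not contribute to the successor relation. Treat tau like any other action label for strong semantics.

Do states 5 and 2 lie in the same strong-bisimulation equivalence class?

Answer: NOT BISIMILAR

Working:
Bisimulation quotient by refinement:
  P[0] = {{0,1,2,3,4,5}}
  P[1] = {{0},{1},{2,3},{4},{5}}
5 equivalence class(es) (converged in 2)
5∈{5}, 2∈{2,3}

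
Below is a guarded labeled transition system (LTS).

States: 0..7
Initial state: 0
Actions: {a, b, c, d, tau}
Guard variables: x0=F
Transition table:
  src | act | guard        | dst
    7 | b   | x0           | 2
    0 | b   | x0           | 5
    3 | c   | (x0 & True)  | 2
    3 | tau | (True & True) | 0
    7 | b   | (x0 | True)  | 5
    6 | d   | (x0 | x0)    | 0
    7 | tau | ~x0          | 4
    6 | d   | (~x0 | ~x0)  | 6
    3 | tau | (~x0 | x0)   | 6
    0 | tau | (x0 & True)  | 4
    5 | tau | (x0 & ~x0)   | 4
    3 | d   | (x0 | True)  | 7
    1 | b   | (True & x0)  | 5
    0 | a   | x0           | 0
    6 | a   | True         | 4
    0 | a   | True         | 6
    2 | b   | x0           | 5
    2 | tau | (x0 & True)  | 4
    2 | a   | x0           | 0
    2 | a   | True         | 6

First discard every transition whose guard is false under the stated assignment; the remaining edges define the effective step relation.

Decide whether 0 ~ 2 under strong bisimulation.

Answer: BISIMILAR

Analysis:
Compute ~ classes (split until stable):
  round 0: {{0,1,2,3,4,5,6,7}}
  round 1: {{0,2},{1,4,5},{3},{6},{7}}
stable after 2 split(s): 5 block(s)
0∈{0,2}, 2∈{0,2}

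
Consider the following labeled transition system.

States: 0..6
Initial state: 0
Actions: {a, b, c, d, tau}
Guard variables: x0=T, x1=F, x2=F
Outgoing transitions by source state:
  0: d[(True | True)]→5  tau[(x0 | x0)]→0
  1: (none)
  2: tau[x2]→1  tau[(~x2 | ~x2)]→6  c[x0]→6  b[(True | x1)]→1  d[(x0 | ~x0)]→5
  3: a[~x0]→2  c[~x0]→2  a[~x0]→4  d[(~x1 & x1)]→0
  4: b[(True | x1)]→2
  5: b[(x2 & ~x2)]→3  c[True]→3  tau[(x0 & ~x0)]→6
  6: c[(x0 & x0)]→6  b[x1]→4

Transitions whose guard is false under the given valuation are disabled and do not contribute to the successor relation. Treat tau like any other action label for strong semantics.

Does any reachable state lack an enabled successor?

R = {0,3,5}
  0: d→5  tau→0  [2 out]
  3: ∅  [STUCK]
  5: c→3  [1 out]
witness 3: d·c

Answer: DEADLOCK at state 3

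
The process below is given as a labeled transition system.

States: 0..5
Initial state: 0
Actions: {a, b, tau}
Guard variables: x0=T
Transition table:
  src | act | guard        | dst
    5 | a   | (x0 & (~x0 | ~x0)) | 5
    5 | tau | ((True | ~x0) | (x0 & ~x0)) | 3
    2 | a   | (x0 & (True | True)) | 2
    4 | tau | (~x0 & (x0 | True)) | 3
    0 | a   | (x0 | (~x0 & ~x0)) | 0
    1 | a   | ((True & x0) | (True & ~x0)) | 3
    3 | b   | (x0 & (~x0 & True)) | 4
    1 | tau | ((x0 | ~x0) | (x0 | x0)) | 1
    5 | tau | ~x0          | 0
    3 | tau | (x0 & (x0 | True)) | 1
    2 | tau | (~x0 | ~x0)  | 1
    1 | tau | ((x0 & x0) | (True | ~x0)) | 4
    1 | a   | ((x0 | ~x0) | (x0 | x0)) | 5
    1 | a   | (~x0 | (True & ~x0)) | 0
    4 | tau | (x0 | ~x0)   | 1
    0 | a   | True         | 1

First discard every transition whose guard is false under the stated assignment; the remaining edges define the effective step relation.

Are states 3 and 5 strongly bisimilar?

Bisimulation quotient by refinement:
  round 0: {{0,1,2,3,4,5}}
  round 1: {{0,2},{1},{3,4,5}}
  round 2: {{0},{1},{2},{3,4},{5}}
Fixed point at round 3; 5 class(es).
[3]={3,4}  [5]={5}

Answer: NOT BISIMILAR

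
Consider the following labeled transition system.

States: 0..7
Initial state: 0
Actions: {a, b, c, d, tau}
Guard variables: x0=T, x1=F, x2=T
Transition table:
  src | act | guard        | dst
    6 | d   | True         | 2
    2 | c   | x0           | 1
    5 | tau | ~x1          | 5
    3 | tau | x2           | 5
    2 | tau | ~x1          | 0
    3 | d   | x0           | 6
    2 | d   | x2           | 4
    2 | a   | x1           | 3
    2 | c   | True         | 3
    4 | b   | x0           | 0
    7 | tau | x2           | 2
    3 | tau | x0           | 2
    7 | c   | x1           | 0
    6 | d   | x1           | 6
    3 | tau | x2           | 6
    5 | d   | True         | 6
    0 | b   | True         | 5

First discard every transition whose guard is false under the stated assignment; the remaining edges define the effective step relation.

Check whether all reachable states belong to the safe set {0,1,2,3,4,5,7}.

Safe = {0,1,2,3,4,5,7}
R = {0,1,2,3,4,5,6}
  0: ok
  1: ok
  2: ok
  3: ok
  4: ok
  5: ok
  6: ✗ unsafe
reach 6 via b·d — violates

Answer: INVARIANT VIOLATED at state 6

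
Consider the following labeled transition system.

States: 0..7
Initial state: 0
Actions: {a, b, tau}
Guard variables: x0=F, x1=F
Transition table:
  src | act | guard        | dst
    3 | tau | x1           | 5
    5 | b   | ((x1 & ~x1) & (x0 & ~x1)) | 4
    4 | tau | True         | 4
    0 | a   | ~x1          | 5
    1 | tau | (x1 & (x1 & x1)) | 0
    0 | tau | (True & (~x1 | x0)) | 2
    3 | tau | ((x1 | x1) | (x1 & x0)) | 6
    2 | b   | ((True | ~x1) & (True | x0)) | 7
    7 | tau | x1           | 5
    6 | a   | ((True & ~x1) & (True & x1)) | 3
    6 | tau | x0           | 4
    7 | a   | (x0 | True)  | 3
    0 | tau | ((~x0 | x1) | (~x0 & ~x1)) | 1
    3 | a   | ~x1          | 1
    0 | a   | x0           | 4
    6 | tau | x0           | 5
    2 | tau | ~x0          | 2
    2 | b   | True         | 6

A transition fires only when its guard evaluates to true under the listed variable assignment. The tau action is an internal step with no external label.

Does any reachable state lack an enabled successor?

R = {0,1,2,3,5,6,7}
  0: a→5  tau→1  tau→2  [deg 3]
  1: ∅  [deadlock]
  2: b→6  b→7  tau→2  [deg 3]
  3: a→1  [deg 1]
  5: ∅  [deadlock]
  6: ∅  [deadlock]
  7: a→3  [deg 1]
witness 1: tau

Answer: DEADLOCK at state 1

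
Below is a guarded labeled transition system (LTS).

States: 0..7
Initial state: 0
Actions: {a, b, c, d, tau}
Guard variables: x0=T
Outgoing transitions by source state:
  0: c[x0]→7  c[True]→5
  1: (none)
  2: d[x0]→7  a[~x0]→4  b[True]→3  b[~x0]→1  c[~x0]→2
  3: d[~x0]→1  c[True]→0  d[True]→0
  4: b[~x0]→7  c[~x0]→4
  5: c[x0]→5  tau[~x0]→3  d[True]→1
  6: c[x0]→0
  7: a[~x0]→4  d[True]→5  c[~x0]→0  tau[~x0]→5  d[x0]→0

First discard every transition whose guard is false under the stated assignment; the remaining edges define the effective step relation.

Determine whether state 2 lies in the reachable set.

Guard filter leaves 11 enabled edge(s).
depth 0: {0}
depth 1: {5,7}  now seen {0,5,7}
depth 2: {1}  now seen {0,1,5,7}
R = {0,1,5,7}

Answer: UNREACHABLE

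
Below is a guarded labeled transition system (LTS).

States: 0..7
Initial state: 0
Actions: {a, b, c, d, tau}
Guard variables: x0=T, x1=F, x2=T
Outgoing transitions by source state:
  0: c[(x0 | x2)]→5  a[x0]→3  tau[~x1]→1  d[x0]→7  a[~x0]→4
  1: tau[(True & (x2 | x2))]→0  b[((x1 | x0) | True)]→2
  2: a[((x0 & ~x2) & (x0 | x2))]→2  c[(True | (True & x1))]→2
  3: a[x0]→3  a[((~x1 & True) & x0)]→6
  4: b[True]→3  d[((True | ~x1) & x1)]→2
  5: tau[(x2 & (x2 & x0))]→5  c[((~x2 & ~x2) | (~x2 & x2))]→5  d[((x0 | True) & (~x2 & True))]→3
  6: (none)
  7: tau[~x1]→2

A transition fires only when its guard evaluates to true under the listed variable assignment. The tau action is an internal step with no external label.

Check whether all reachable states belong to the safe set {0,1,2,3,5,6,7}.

Safe = {0,1,2,3,5,6,7}
Reachable = {0,1,2,3,5,6,7}
  0: ok
  1: ok
  2: ok
  3: ok
  5: ok
  6: ok
  7: ok

Answer: INVARIANT HOLDS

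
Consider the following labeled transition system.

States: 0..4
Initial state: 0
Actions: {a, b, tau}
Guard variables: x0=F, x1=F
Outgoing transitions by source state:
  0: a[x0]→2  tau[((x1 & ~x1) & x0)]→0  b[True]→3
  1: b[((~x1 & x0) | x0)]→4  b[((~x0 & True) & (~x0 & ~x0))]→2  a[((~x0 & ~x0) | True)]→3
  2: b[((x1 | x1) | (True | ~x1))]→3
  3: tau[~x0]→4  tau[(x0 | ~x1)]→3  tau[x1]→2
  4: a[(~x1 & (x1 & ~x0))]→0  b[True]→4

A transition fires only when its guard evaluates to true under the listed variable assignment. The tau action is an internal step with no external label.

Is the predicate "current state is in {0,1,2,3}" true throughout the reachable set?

Answer: INVARIANT VIOLATED at state 4

Trace:
Inv-set: {0,1,2,3}
Reachable = {0,3,4}
  0: ✓
  3: ✓
  4: VIOLATES
reach 4 via b·tau — violates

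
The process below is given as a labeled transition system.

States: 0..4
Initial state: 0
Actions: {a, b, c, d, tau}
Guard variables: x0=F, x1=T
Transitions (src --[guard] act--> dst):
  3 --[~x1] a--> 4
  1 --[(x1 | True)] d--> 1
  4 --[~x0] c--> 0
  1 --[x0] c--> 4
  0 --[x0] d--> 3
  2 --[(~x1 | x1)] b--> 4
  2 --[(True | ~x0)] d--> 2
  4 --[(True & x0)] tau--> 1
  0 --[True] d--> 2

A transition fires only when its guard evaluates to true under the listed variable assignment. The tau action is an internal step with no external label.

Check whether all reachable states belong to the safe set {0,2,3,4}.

Answer: INVARIANT HOLDS

Trace:
Allowed set {0,2,3,4}
R = {0,2,4}
  0: ok
  2: ok
  4: ok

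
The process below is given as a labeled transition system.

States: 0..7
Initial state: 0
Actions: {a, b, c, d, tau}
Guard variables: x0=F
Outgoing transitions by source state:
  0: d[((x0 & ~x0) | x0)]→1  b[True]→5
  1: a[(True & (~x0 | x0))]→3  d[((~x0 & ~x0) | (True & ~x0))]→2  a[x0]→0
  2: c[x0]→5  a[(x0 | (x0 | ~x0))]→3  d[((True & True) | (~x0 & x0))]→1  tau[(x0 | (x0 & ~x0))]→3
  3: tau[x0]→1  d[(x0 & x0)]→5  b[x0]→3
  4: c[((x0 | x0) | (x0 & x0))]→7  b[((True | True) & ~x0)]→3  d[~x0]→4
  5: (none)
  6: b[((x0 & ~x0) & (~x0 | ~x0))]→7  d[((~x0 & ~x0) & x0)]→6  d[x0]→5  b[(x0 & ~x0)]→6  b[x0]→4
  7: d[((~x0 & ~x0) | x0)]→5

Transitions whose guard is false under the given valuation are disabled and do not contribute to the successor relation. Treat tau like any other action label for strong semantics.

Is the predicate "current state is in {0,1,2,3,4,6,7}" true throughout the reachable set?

Allowed set {0,1,2,3,4,6,7}
Reachable = {0,5}
  0: safe
  5: ✗ unsafe
reach 5 via b — violates

Answer: INVARIANT VIOLATED at state 5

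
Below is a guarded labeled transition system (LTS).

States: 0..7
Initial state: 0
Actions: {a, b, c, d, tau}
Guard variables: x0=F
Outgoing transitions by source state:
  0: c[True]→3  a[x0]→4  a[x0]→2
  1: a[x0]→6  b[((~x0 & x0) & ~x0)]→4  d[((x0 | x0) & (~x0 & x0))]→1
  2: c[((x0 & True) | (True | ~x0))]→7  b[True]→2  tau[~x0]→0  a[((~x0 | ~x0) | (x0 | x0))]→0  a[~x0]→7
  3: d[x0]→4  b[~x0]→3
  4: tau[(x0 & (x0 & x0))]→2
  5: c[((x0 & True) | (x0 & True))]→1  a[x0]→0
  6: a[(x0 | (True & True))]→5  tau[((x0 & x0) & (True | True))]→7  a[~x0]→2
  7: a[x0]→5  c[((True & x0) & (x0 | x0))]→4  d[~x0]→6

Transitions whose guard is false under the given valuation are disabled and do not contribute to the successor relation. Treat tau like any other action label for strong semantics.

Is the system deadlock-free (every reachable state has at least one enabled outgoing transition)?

Answer: DEADLOCK-FREE

Working:
Reachable = {0,3}
  0: c→3  [1 exit(s)]
  3: b→3  [1 exit(s)]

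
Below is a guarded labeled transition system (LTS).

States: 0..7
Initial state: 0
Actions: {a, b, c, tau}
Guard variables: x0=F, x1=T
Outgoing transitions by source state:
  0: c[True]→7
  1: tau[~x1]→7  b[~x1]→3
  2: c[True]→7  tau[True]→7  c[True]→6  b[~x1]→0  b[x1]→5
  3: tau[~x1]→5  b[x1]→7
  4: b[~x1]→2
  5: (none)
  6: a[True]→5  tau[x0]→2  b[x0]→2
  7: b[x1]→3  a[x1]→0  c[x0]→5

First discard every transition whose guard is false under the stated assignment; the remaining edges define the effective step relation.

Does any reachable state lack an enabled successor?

Reachable = {0,3,7}
  0: c→7  [deg 1]
  3: b→7  [deg 1]
  7: a→0  b→3  [deg 2]

Answer: DEADLOCK-FREE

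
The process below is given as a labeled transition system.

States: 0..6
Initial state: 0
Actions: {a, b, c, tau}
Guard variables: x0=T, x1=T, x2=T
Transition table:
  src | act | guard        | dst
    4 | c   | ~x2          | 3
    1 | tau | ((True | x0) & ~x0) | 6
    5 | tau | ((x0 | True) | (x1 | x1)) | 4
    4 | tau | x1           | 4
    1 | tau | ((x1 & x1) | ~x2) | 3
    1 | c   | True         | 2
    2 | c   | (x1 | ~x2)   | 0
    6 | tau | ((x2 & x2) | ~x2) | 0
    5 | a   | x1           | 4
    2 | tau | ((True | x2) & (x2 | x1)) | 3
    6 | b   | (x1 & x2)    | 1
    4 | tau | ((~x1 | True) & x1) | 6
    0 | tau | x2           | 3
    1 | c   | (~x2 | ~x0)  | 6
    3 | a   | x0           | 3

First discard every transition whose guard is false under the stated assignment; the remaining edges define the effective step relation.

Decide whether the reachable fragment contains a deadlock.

Answer: DEADLOCK-FREE

Analysis:
R = {0,3}
  0: tau→3  [1 exit(s)]
  3: a→3  [1 exit(s)]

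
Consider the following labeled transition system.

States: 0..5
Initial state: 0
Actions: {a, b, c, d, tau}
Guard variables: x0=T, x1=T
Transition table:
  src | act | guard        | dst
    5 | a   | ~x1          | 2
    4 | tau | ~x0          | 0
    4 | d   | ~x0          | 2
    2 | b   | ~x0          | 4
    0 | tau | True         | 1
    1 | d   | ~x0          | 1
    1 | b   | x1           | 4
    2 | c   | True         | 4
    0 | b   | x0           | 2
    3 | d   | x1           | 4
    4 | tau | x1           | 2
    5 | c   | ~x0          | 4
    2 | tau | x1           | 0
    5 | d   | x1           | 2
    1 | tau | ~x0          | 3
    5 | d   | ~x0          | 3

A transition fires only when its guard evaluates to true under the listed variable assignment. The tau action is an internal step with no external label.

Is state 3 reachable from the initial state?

8 transition(s) survive guard evaluation.
Layer 0: {0}
Layer 1: {1,2}  cumulative {0,1,2}
Layer 2: {4}  cumulative {0,1,2,4}
Reachable = {0,1,2,4}

Answer: UNREACHABLE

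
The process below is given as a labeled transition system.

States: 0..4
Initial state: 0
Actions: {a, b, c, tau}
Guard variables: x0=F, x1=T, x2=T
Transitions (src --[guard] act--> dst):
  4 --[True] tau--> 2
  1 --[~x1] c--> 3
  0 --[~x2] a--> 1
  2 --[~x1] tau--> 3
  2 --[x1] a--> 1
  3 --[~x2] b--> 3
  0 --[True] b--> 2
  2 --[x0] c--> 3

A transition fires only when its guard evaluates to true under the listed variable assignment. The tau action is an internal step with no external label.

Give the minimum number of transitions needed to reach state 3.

Answer: UNREACHABLE

Analysis:
Layered search for 3:
  L0 = {0}
  L1 = {2}
  L2 = {1}
3 never appears.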